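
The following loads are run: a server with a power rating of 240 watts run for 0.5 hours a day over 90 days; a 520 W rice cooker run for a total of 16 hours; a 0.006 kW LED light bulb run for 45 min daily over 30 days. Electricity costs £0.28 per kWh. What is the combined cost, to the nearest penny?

server: Runtime = 0.5 h/day × 90 days = 45 h
server: 0.24 kW × 45 h = 10.8 kWh
rice cooker: 0.52 kW × 16 h = 8.32 kWh
LED light bulb: Runtime = 45 min × 30 = 1350 min = 22.5 h
LED light bulb: 0.006 kW × 22.5 h = 0.135 kWh
Total energy = 19.255 kWh
Cost = 19.255 × £0.28 = £5.39

£5.39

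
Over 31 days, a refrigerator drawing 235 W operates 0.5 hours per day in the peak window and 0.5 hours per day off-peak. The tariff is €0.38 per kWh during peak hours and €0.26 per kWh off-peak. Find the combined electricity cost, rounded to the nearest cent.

€2.33

Peak energy = 0.235 kW × 0.5 h × 31 = 3.6425 kWh
Off-peak energy = 0.235 kW × 0.5 h × 31 = 3.6425 kWh
Cost = 3.6425 × €0.38 + 3.6425 × €0.26 = €1.38415 + €0.94705 = €2.33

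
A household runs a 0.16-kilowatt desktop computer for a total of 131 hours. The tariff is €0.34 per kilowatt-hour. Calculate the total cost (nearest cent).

Energy = 0.16 kW × 131 h = 20.96 kWh
Cost = 20.96 kWh × €0.34/kWh = €7.13

€7.13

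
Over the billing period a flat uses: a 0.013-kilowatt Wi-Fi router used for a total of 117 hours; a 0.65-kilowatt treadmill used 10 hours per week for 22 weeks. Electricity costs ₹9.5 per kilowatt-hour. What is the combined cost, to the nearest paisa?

₹1372.95

Wi-Fi router: 0.013 kW × 117 h = 1.521 kWh
treadmill: Runtime = 10 h/week × 22 weeks = 220 h
treadmill: 0.65 kW × 220 h = 143 kWh
Total energy = 144.521 kWh
Cost = 144.521 × ₹9.5 = ₹1372.95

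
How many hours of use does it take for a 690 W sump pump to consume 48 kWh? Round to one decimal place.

Hours = 48 kWh ÷ 0.69 kW = 69.6 h

69.6 h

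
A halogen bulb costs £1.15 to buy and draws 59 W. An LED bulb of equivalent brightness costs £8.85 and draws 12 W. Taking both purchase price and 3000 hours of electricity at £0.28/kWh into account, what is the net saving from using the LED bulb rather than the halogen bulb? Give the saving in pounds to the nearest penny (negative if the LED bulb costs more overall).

halogen bulb: £1.15 + (59/1000) kW × 3000 h × £0.28 = £1.15 + £49.56 = £50.71
LED bulb: £8.85 + (12/1000) kW × 3000 h × £0.28 = £8.85 + £10.08 = £18.93
Saving = £50.71 − £18.93 = £31.78

£31.78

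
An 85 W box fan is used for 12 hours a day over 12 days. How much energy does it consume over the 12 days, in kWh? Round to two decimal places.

Runtime = 12 h/day × 12 days = 144 h
Energy = 0.085 kW × 144 h = 12.24 kWh

12.24 kWh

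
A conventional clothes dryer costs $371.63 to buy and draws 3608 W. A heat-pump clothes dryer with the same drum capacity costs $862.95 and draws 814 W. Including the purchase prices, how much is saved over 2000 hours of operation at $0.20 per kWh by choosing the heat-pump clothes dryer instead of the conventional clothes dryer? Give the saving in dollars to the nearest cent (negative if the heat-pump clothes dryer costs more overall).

$626.28

conventional clothes dryer: $371.63 + (3608/1000) kW × 2000 h × $0.20 = $371.63 + $1443.2 = $1814.83
heat-pump clothes dryer: $862.95 + (814/1000) kW × 2000 h × $0.20 = $862.95 + $325.6 = $1188.55
Saving = $1814.83 − $1188.55 = $626.28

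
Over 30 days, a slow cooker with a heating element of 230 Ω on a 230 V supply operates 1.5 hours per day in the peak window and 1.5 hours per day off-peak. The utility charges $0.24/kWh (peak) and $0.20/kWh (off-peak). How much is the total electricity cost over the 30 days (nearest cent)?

$4.55

Power = V²/R = 230²/230 = 230 W = 0.23 kW
Peak energy = 0.23 kW × 1.5 h × 30 = 10.35 kWh
Off-peak energy = 0.23 kW × 1.5 h × 30 = 10.35 kWh
Cost = 10.35 × $0.24 + 10.35 × $0.20 = $2.484 + $2.07 = $4.55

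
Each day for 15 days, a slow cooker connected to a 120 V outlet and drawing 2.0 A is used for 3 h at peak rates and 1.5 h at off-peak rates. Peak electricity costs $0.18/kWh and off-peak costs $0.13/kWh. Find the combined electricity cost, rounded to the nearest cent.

Power = 2.0 A × 120 V = 240 W = 0.24 kW
Peak energy = 0.24 kW × 3 h × 15 = 10.8 kWh
Off-peak energy = 0.24 kW × 1.5 h × 15 = 5.4 kWh
Cost = 10.8 × $0.18 + 5.4 × $0.13 = $1.944 + $0.702 = $2.65

$2.65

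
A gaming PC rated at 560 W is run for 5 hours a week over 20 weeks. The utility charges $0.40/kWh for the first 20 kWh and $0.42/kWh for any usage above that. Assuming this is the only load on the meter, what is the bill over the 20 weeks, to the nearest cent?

$23.12

Runtime = 5 h/week × 20 weeks = 100 h
Energy = 0.56 kW × 100 h = 56 kWh
Tier 1 (0–20 kWh): 20 × $0.40 = $8
Above 20 kWh: 36 × $0.42 = $15.12
Bill = $23.12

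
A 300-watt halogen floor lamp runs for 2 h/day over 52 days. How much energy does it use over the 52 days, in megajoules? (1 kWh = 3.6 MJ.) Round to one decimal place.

112.3 MJ

Runtime = 2 h/day × 52 days = 104 h
Energy = 0.3 kW × 104 h = 31.2 kWh
= 31.2 × 3.6 MJ = 112.3 MJ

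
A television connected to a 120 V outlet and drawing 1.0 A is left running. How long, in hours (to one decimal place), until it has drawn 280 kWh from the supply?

Power = 1.0 A × 120 V = 120 W = 0.12 kW
Hours = 280 kWh ÷ 0.12 kW = 2333.3 h

2333.3 h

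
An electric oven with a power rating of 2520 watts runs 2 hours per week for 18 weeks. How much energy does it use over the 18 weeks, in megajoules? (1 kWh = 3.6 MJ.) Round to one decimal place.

Runtime = 2 h/week × 18 weeks = 36 h
Energy = 2.52 kW × 36 h = 90.72 kWh
= 90.72 × 3.6 MJ = 326.6 MJ

326.6 MJ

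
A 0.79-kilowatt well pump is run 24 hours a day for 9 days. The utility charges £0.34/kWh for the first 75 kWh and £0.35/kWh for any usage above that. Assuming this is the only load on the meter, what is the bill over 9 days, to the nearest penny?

Runtime = 24 h × 9 = 216 h
Energy = 0.79 kW × 216 h = 170.64 kWh
Tier 1 (0–75 kWh): 75 × £0.34 = £25.5
Above 75 kWh: 95.64 × £0.35 = £33.474
Bill = £58.97

£58.97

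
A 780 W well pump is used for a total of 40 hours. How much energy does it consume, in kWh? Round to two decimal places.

Energy = 0.78 kW × 40 h = 31.2 kWh

31.20 kWh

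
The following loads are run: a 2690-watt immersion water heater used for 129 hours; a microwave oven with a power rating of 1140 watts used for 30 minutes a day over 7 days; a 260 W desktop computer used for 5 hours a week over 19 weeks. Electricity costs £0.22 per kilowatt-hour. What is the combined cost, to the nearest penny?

immersion water heater: 2.69 kW × 129 h = 347.01 kWh
microwave oven: Runtime = 30 min × 7 = 210 min = 3.5 h
microwave oven: 1.14 kW × 3.5 h = 3.99 kWh
desktop computer: Runtime = 5 h/week × 19 weeks = 95 h
desktop computer: 0.26 kW × 95 h = 24.7 kWh
Total energy = 375.7 kWh
Cost = 375.7 × £0.22 = £82.65

£82.65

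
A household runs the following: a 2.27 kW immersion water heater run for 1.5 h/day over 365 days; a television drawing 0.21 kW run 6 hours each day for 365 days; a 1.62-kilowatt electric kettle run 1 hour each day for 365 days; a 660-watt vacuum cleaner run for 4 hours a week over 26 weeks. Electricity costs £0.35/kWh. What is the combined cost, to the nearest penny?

immersion water heater: Runtime = 1.5 h/day × 365 days = 547.5 h
immersion water heater: 2.27 kW × 547.5 h = 1242.825 kWh
television: Runtime = 6 h/day × 365 days = 2190 h
television: 0.21 kW × 2190 h = 459.9 kWh
electric kettle: Runtime = 1 h/day × 365 days = 365 h
electric kettle: 1.62 kW × 365 h = 591.3 kWh
vacuum cleaner: Runtime = 4 h/week × 26 weeks = 104 h
vacuum cleaner: 0.66 kW × 104 h = 68.64 kWh
Total energy = 2362.665 kWh
Cost = 2362.665 × £0.35 = £826.93

£826.93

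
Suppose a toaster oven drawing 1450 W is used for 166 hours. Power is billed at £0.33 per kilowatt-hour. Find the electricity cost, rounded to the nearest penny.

Energy = 1.45 kW × 166 h = 240.7 kWh
Cost = 240.7 kWh × £0.33/kWh = £79.43

£79.43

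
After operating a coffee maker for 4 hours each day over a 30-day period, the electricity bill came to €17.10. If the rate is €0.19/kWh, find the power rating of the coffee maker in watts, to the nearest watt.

750 W

Energy = €17.10 ÷ €0.19/kWh = 90 kWh
Runtime = 4 h/day × 30 days = 120 h
Power = 90 kWh ÷ 120 h = 0.75 kW = 750 W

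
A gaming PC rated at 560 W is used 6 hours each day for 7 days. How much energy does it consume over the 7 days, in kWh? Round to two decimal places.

23.52 kWh

Runtime = 6 h/day × 7 days = 42 h
Energy = 0.56 kW × 42 h = 23.52 kWh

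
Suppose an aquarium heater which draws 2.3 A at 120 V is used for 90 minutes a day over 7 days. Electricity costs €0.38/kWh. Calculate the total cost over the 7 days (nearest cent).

€1.10

Power = 2.3 A × 120 V = 276 W = 0.276 kW
Runtime = 90 min × 7 = 630 min = 10.5 h
Energy = 0.276 kW × 10.5 h = 2.898 kWh
Cost = 2.898 kWh × €0.38/kWh = €1.10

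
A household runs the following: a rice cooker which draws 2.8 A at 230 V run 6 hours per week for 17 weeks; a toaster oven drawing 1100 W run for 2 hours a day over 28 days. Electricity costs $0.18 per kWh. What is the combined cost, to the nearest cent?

$22.91

rice cooker: Power = 2.8 A × 230 V = 644 W = 0.644 kW
rice cooker: Runtime = 6 h/week × 17 weeks = 102 h
rice cooker: 0.644 kW × 102 h = 65.688 kWh
toaster oven: Runtime = 2 h/day × 28 days = 56 h
toaster oven: 1.1 kW × 56 h = 61.6 kWh
Total energy = 127.288 kWh
Cost = 127.288 × $0.18 = $22.91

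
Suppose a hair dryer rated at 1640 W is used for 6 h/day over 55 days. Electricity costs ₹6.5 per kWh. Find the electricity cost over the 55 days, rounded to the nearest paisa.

Runtime = 6 h/day × 55 days = 330 h
Energy = 1.64 kW × 330 h = 541.2 kWh
Cost = 541.2 kWh × ₹6.5/kWh = ₹3517.80

₹3517.80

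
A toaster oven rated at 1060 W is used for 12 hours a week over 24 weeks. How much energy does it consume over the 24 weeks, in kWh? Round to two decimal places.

305.28 kWh

Runtime = 12 h/week × 24 weeks = 288 h
Energy = 1.06 kW × 288 h = 305.28 kWh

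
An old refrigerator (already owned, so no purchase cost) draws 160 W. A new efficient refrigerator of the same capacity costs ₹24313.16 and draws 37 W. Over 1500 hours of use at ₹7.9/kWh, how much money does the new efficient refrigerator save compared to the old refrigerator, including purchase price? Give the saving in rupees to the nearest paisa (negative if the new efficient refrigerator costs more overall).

-₹22855.61

old refrigerator: ₹0.00 + (160/1000) kW × 1500 h × ₹7.9 = ₹0.00 + ₹1896 = ₹1896
new efficient refrigerator: ₹24313.16 + (37/1000) kW × 1500 h × ₹7.9 = ₹24313.16 + ₹438.45 = ₹24751.61
Saving = ₹1896 − ₹24751.61 = −₹22855.61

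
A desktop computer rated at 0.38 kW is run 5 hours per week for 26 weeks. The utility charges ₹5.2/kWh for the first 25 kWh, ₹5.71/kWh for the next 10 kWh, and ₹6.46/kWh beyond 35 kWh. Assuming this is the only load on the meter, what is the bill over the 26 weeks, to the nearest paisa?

Runtime = 5 h/week × 26 weeks = 130 h
Energy = 0.38 kW × 130 h = 49.4 kWh
Tier 1 (0–25 kWh): 25 × ₹5.2 = ₹130
Tier 2 (25–35 kWh): 10 × ₹5.71 = ₹57.1
Above 35 kWh: 14.4 × ₹6.46 = ₹93.024
Bill = ₹280.12

₹280.12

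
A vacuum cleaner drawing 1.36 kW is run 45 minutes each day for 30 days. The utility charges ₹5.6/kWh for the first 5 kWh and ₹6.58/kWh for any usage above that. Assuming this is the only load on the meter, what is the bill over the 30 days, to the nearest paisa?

₹196.45

Runtime = 45 min × 30 = 1350 min = 22.5 h
Energy = 1.36 kW × 22.5 h = 30.6 kWh
Tier 1 (0–5 kWh): 5 × ₹5.6 = ₹28
Above 5 kWh: 25.6 × ₹6.58 = ₹168.448
Bill = ₹196.45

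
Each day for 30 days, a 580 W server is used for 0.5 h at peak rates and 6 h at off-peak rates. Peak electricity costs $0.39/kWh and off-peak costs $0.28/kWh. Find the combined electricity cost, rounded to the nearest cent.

Peak energy = 0.58 kW × 0.5 h × 30 = 8.7 kWh
Off-peak energy = 0.58 kW × 6 h × 30 = 104.4 kWh
Cost = 8.7 × $0.39 + 104.4 × $0.28 = $3.393 + $29.232 = $32.63

$32.63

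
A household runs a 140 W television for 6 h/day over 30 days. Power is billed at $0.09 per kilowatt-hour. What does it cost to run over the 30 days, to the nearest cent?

Runtime = 6 h/day × 30 days = 180 h
Energy = 0.14 kW × 180 h = 25.2 kWh
Cost = 25.2 kWh × $0.09/kWh = $2.27

$2.27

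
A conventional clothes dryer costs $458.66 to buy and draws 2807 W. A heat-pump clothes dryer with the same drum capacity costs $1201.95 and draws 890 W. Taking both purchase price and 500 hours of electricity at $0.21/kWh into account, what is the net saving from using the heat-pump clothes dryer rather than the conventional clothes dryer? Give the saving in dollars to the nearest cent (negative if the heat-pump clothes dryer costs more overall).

conventional clothes dryer: $458.66 + (2807/1000) kW × 500 h × $0.21 = $458.66 + $294.735 = $753.395
heat-pump clothes dryer: $1201.95 + (890/1000) kW × 500 h × $0.21 = $1201.95 + $93.45 = $1295.4
Saving = $753.395 − $1295.4 = −$542.005 → -$542.01

-$542.01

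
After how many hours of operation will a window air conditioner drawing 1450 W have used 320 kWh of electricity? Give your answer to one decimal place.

220.7 h

Hours = 320 kWh ÷ 1.45 kW = 220.7 h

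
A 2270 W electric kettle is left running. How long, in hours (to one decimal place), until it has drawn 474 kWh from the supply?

208.8 h

Hours = 474 kWh ÷ 2.27 kW = 208.8 h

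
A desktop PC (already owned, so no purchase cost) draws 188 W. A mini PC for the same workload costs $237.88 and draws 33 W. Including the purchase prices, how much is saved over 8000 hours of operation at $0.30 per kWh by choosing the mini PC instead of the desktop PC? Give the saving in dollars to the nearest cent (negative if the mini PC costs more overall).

desktop PC: $0.00 + (188/1000) kW × 8000 h × $0.30 = $0.00 + $451.2 = $451.2
mini PC: $237.88 + (33/1000) kW × 8000 h × $0.30 = $237.88 + $79.2 = $317.08
Saving = $451.2 − $317.08 = $134.12

$134.12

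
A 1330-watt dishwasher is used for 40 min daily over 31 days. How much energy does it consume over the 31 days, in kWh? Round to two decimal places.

Runtime = 40 min × 31 = 1240 min = 20.666666… h
Energy = 1.33 kW × 20.666666… h = 27.486666… kWh ≈ 27.49 kWh

27.49 kWh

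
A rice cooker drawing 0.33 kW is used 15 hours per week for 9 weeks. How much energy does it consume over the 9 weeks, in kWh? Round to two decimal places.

44.55 kWh

Runtime = 15 h/week × 9 weeks = 135 h
Energy = 0.33 kW × 135 h = 44.55 kWh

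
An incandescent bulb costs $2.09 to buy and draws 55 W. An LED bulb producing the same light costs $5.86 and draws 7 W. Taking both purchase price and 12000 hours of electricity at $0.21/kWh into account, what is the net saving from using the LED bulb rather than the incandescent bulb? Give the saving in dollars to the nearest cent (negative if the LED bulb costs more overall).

$117.19

incandescent bulb: $2.09 + (55/1000) kW × 12000 h × $0.21 = $2.09 + $138.6 = $140.69
LED bulb: $5.86 + (7/1000) kW × 12000 h × $0.21 = $5.86 + $17.64 = $23.5
Saving = $140.69 − $23.5 = $117.19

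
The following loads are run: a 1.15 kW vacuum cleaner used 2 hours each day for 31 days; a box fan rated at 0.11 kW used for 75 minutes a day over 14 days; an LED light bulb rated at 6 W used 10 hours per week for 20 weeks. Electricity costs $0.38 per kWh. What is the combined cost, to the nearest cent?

$28.28

vacuum cleaner: Runtime = 2 h/day × 31 days = 62 h
vacuum cleaner: 1.15 kW × 62 h = 71.3 kWh
box fan: Runtime = 75 min × 14 = 1050 min = 17.5 h
box fan: 0.11 kW × 17.5 h = 1.925 kWh
LED light bulb: Runtime = 10 h/week × 20 weeks = 200 h
LED light bulb: 0.006 kW × 200 h = 1.2 kWh
Total energy = 74.425 kWh
Cost = 74.425 × $0.38 = $28.28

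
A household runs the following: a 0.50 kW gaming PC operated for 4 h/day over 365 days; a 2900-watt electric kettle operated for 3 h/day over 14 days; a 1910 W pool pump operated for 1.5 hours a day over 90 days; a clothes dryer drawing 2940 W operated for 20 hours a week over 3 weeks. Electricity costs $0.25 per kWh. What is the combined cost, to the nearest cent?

gaming PC: Runtime = 4 h/day × 365 days = 1460 h
gaming PC: 0.5 kW × 1460 h = 730 kWh
electric kettle: Runtime = 3 h/day × 14 days = 42 h
electric kettle: 2.9 kW × 42 h = 121.8 kWh
pool pump: Runtime = 1.5 h/day × 90 days = 135 h
pool pump: 1.91 kW × 135 h = 257.85 kWh
clothes dryer: Runtime = 20 h/week × 3 weeks = 60 h
clothes dryer: 2.94 kW × 60 h = 176.4 kWh
Total energy = 1286.05 kWh
Cost = 1286.05 × $0.25 = $321.51

$321.51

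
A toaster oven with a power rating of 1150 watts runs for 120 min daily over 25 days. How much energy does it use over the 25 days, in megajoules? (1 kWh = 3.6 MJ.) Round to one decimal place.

207.0 MJ

Runtime = 120 min × 25 = 3000 min = 50 h
Energy = 1.15 kW × 50 h = 57.5 kWh
= 57.5 × 3.6 MJ = 207.0 MJ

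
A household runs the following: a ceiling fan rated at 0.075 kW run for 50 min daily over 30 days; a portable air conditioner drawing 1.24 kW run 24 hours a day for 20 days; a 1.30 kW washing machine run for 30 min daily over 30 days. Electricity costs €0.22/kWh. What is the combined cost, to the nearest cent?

ceiling fan: Runtime = 50 min × 30 = 1500 min = 25 h
ceiling fan: 0.075 kW × 25 h = 1.875 kWh
portable air conditioner: Runtime = 24 h × 20 = 480 h
portable air conditioner: 1.24 kW × 480 h = 595.2 kWh
washing machine: Runtime = 30 min × 30 = 900 min = 15 h
washing machine: 1.3 kW × 15 h = 19.5 kWh
Total energy = 616.575 kWh
Cost = 616.575 × €0.22 = €135.65

€135.65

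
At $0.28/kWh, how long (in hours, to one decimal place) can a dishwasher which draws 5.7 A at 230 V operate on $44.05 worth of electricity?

Power = 5.7 A × 230 V = 1311 W = 1.311 kW
Energy available = $44.05 ÷ $0.28/kWh = 157.3214 kWh
Hours = 157.3214 kWh ÷ 1.311 kW = 120.0 h

120.0 h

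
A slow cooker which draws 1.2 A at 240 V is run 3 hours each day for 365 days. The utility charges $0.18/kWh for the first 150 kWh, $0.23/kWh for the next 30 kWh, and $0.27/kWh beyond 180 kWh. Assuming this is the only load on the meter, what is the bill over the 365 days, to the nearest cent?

$70.45

Power = 1.2 A × 240 V = 288 W = 0.288 kW
Runtime = 3 h/day × 365 days = 1095 h
Energy = 0.288 kW × 1095 h = 315.36 kWh
Tier 1 (0–150 kWh): 150 × $0.18 = $27
Tier 2 (150–180 kWh): 30 × $0.23 = $6.9
Above 180 kWh: 135.36 × $0.27 = $36.5472
Bill = $70.45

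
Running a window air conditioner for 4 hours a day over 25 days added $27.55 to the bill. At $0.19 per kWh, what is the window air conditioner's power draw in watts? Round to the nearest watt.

Energy = $27.55 ÷ $0.19/kWh = 145 kWh
Runtime = 4 h/day × 25 days = 100 h
Power = 145 kWh ÷ 100 h = 1.45 kW = 1450 W

1450 W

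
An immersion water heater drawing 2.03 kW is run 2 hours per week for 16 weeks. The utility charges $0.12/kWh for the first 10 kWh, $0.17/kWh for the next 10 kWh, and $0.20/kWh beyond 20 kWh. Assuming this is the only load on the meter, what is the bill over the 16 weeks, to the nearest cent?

Runtime = 2 h/week × 16 weeks = 32 h
Energy = 2.03 kW × 32 h = 64.96 kWh
Tier 1 (0–10 kWh): 10 × $0.12 = $1.2
Tier 2 (10–20 kWh): 10 × $0.17 = $1.7
Above 20 kWh: 44.96 × $0.20 = $8.992
Bill = $11.89

$11.89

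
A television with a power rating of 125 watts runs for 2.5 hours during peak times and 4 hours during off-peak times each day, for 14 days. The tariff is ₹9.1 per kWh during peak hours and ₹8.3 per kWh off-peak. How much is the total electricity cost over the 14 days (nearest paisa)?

₹97.91

Peak energy = 0.125 kW × 2.5 h × 14 = 4.375 kWh
Off-peak energy = 0.125 kW × 4 h × 14 = 7 kWh
Cost = 4.375 × ₹9.1 + 7 × ₹8.3 = ₹39.8125 + ₹58.1 = ₹97.91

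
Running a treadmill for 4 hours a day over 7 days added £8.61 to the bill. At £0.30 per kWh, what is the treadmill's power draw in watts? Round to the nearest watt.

1025 W

Energy = £8.61 ÷ £0.30/kWh = 28.7 kWh
Runtime = 4 h/day × 7 days = 28 h
Power = 28.7 kWh ÷ 28 h = 1.025 kW = 1025 W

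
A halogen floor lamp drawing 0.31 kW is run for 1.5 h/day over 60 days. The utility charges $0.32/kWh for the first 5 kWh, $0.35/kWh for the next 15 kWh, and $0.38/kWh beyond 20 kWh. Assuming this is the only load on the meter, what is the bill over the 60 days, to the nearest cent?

$9.85

Runtime = 1.5 h/day × 60 days = 90 h
Energy = 0.31 kW × 90 h = 27.9 kWh
Tier 1 (0–5 kWh): 5 × $0.32 = $1.6
Tier 2 (5–20 kWh): 15 × $0.35 = $5.25
Above 20 kWh: 7.9 × $0.38 = $3.002
Bill = $9.85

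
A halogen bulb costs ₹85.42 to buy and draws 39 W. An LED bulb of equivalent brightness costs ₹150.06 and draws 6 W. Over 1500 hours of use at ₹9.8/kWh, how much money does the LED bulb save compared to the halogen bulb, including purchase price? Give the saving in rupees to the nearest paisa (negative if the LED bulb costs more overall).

₹420.46

halogen bulb: ₹85.42 + (39/1000) kW × 1500 h × ₹9.8 = ₹85.42 + ₹573.3 = ₹658.72
LED bulb: ₹150.06 + (6/1000) kW × 1500 h × ₹9.8 = ₹150.06 + ₹88.2 = ₹238.26
Saving = ₹658.72 − ₹238.26 = ₹420.46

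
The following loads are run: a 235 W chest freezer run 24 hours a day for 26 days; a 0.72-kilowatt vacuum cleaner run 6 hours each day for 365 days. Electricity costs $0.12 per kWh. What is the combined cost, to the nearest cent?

chest freezer: Runtime = 24 h × 26 = 624 h
chest freezer: 0.235 kW × 624 h = 146.64 kWh
vacuum cleaner: Runtime = 6 h/day × 365 days = 2190 h
vacuum cleaner: 0.72 kW × 2190 h = 1576.8 kWh
Total energy = 1723.44 kWh
Cost = 1723.44 × $0.12 = $206.81

$206.81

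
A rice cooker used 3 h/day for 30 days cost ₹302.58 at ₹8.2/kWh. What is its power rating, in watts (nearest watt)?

Energy = ₹302.58 ÷ ₹8.2/kWh = 36.9 kWh
Runtime = 3 h/day × 30 days = 90 h
Power = 36.9 kWh ÷ 90 h = 0.41 kW = 410 W

410 W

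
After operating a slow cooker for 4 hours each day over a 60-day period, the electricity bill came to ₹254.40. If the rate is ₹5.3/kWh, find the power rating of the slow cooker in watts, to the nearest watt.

Energy = ₹254.40 ÷ ₹5.3/kWh = 48 kWh
Runtime = 4 h/day × 60 days = 240 h
Power = 48 kWh ÷ 240 h = 0.2 kW = 200 W

200 W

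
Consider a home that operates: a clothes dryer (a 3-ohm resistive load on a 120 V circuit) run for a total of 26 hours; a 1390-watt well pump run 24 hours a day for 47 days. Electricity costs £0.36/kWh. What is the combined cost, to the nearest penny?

clothes dryer: Power = V²/R = 120²/3 = 4800 W = 4.8 kW
clothes dryer: 4.8 kW × 26 h = 124.8 kWh
well pump: Runtime = 24 h × 47 = 1128 h
well pump: 1.39 kW × 1128 h = 1567.92 kWh
Total energy = 1692.72 kWh
Cost = 1692.72 × £0.36 = £609.38

£609.38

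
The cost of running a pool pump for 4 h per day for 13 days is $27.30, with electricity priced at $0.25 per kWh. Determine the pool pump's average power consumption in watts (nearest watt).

Energy = $27.30 ÷ $0.25/kWh = 109.2 kWh
Runtime = 4 h/day × 13 days = 52 h
Power = 109.2 kWh ÷ 52 h = 2.1 kW = 2100 W

2100 W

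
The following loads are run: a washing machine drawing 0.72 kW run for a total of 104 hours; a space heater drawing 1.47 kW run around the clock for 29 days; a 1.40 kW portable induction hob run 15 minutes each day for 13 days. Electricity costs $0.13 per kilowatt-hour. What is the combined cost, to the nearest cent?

washing machine: 0.72 kW × 104 h = 74.88 kWh
space heater: Runtime = 24 h × 29 = 696 h
space heater: 1.47 kW × 696 h = 1023.12 kWh
portable induction hob: Runtime = 15 min × 13 = 195 min = 3.25 h
portable induction hob: 1.4 kW × 3.25 h = 4.55 kWh
Total energy = 1102.55 kWh
Cost = 1102.55 × $0.13 = $143.33

$143.33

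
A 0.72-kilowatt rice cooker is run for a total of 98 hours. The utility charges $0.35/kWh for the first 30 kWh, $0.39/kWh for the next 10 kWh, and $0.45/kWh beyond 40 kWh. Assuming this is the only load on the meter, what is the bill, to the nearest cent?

$28.15

Energy = 0.72 kW × 98 h = 70.56 kWh
Tier 1 (0–30 kWh): 30 × $0.35 = $10.5
Tier 2 (30–40 kWh): 10 × $0.39 = $3.9
Above 40 kWh: 30.56 × $0.45 = $13.752
Bill = $28.15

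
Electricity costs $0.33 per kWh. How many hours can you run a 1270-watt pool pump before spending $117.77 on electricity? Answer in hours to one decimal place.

281.0 h

Energy available = $117.77 ÷ $0.33/kWh = 356.8788 kWh
Hours = 356.8788 kWh ÷ 1.27 kW = 281.0 h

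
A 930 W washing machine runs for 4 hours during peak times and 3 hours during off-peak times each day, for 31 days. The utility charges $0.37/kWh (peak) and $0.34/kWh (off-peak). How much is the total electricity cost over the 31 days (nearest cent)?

$72.08

Peak energy = 0.93 kW × 4 h × 31 = 115.32 kWh
Off-peak energy = 0.93 kW × 3 h × 31 = 86.49 kWh
Cost = 115.32 × $0.37 + 86.49 × $0.34 = $42.6684 + $29.4066 = $72.08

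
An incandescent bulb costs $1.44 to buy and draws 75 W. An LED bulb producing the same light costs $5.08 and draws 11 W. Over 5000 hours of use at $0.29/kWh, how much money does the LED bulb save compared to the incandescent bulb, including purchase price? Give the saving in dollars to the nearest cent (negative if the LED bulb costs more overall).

$89.16

incandescent bulb: $1.44 + (75/1000) kW × 5000 h × $0.29 = $1.44 + $108.75 = $110.19
LED bulb: $5.08 + (11/1000) kW × 5000 h × $0.29 = $5.08 + $15.95 = $21.03
Saving = $110.19 − $21.03 = $89.16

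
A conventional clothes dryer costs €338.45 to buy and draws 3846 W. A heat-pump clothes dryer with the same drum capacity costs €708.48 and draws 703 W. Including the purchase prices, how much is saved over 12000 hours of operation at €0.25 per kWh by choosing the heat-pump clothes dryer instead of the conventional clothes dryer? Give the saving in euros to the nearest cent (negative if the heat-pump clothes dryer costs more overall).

conventional clothes dryer: €338.45 + (3846/1000) kW × 12000 h × €0.25 = €338.45 + €11538 = €11876.45
heat-pump clothes dryer: €708.48 + (703/1000) kW × 12000 h × €0.25 = €708.48 + €2109 = €2817.48
Saving = €11876.45 − €2817.48 = €9058.97

€9058.97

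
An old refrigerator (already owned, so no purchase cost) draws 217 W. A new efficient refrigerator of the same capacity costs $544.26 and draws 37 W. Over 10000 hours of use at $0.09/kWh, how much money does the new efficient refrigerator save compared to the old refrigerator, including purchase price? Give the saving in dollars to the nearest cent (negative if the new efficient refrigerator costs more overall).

-$382.26

old refrigerator: $0.00 + (217/1000) kW × 10000 h × $0.09 = $0.00 + $195.3 = $195.3
new efficient refrigerator: $544.26 + (37/1000) kW × 10000 h × $0.09 = $544.26 + $33.3 = $577.56
Saving = $195.3 − $577.56 = −$382.26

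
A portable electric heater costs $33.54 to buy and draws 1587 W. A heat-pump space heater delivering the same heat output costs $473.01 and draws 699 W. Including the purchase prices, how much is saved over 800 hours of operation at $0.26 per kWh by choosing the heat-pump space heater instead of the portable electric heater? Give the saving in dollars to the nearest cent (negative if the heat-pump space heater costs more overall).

portable electric heater: $33.54 + (1587/1000) kW × 800 h × $0.26 = $33.54 + $330.096 = $363.636
heat-pump space heater: $473.01 + (699/1000) kW × 800 h × $0.26 = $473.01 + $145.392 = $618.402
Saving = $363.636 − $618.402 = −$254.766 → -$254.77

-$254.77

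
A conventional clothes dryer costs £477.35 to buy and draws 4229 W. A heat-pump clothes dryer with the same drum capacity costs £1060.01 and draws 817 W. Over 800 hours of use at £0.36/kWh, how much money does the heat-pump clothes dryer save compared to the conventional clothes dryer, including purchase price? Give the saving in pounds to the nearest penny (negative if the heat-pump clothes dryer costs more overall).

conventional clothes dryer: £477.35 + (4229/1000) kW × 800 h × £0.36 = £477.35 + £1217.952 = £1695.302
heat-pump clothes dryer: £1060.01 + (817/1000) kW × 800 h × £0.36 = £1060.01 + £235.296 = £1295.306
Saving = £1695.302 − £1295.306 = £399.996 → £400.00

£400.00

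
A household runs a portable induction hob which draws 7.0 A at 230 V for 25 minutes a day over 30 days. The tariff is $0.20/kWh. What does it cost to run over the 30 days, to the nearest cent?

Power = 7.0 A × 230 V = 1610 W = 1.61 kW
Runtime = 25 min × 30 = 750 min = 12.5 h
Energy = 1.61 kW × 12.5 h = 20.125 kWh
Cost = 20.125 kWh × $0.20/kWh = $4.03

$4.03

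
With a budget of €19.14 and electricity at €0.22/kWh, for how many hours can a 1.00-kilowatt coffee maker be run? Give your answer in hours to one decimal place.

87.0 h

Energy available = €19.14 ÷ €0.22/kWh = 87 kWh
Hours = 87 kWh ÷ 1 kW = 87.0 h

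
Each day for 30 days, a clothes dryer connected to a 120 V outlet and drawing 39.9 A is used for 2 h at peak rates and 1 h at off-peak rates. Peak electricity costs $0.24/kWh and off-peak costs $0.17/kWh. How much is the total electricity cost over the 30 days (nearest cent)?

Power = 39.9 A × 120 V = 4788 W = 4.788 kW
Peak energy = 4.788 kW × 2 h × 30 = 287.28 kWh
Off-peak energy = 4.788 kW × 1 h × 30 = 143.64 kWh
Cost = 287.28 × $0.24 + 143.64 × $0.17 = $68.9472 + $24.4188 = $93.37

$93.37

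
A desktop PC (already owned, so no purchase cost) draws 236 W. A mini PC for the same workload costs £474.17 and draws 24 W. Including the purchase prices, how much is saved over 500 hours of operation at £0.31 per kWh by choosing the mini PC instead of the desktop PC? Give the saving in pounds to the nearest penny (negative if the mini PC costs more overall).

-£441.31

desktop PC: £0.00 + (236/1000) kW × 500 h × £0.31 = £0.00 + £36.58 = £36.58
mini PC: £474.17 + (24/1000) kW × 500 h × £0.31 = £474.17 + £3.72 = £477.89
Saving = £36.58 − £477.89 = −£441.31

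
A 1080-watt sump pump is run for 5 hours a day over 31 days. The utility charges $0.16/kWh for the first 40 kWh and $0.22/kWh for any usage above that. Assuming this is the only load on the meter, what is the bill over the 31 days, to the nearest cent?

Runtime = 5 h/day × 31 days = 155 h
Energy = 1.08 kW × 155 h = 167.4 kWh
Tier 1 (0–40 kWh): 40 × $0.16 = $6.4
Above 40 kWh: 127.4 × $0.22 = $28.028
Bill = $34.43

$34.43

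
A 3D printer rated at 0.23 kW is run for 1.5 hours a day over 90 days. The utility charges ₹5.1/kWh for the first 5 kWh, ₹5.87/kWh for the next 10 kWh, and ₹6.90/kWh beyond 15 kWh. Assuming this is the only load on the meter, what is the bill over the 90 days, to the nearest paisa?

Runtime = 1.5 h/day × 90 days = 135 h
Energy = 0.23 kW × 135 h = 31.05 kWh
Tier 1 (0–5 kWh): 5 × ₹5.1 = ₹25.5
Tier 2 (5–15 kWh): 10 × ₹5.87 = ₹58.7
Above 15 kWh: 16.05 × ₹6.90 = ₹110.745
Bill = ₹194.95

₹194.95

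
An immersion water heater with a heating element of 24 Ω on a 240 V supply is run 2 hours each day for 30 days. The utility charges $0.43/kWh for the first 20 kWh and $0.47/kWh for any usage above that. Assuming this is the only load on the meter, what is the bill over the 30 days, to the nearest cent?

$66.88

Power = V²/R = 240²/24 = 2400 W = 2.4 kW
Runtime = 2 h/day × 30 days = 60 h
Energy = 2.4 kW × 60 h = 144 kWh
Tier 1 (0–20 kWh): 20 × $0.43 = $8.6
Above 20 kWh: 124 × $0.47 = $58.28
Bill = $66.88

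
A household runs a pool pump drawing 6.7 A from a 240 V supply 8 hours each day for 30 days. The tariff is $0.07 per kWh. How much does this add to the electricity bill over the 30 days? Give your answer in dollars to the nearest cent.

Power = 6.7 A × 240 V = 1608 W = 1.608 kW
Runtime = 8 h/day × 30 days = 240 h
Energy = 1.608 kW × 240 h = 385.92 kWh
Cost = 385.92 kWh × $0.07/kWh = $27.01

$27.01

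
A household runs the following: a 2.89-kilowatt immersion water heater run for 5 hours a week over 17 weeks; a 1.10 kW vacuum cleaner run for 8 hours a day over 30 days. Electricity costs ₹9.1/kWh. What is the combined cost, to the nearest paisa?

immersion water heater: Runtime = 5 h/week × 17 weeks = 85 h
immersion water heater: 2.89 kW × 85 h = 245.65 kWh
vacuum cleaner: Runtime = 8 h/day × 30 days = 240 h
vacuum cleaner: 1.1 kW × 240 h = 264 kWh
Total energy = 509.65 kWh
Cost = 509.65 × ₹9.1 = ₹4637.82

₹4637.82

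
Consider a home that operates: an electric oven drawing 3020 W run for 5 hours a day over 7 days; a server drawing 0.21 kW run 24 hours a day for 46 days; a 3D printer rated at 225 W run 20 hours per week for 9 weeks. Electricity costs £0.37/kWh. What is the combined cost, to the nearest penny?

electric oven: Runtime = 5 h/day × 7 days = 35 h
electric oven: 3.02 kW × 35 h = 105.7 kWh
server: Runtime = 24 h × 46 = 1104 h
server: 0.21 kW × 1104 h = 231.84 kWh
3D printer: Runtime = 20 h/week × 9 weeks = 180 h
3D printer: 0.225 kW × 180 h = 40.5 kWh
Total energy = 378.04 kWh
Cost = 378.04 × £0.37 = £139.87

£139.87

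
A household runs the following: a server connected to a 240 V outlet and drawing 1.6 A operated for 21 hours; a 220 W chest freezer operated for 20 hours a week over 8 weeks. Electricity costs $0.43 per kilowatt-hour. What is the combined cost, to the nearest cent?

server: Power = 1.6 A × 240 V = 384 W = 0.384 kW
server: 0.384 kW × 21 h = 8.064 kWh
chest freezer: Runtime = 20 h/week × 8 weeks = 160 h
chest freezer: 0.22 kW × 160 h = 35.2 kWh
Total energy = 43.264 kWh
Cost = 43.264 × $0.43 = $18.60

$18.60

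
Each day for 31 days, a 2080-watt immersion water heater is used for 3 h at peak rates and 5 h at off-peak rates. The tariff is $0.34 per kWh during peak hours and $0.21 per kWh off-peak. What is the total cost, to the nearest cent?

Peak energy = 2.08 kW × 3 h × 31 = 193.44 kWh
Off-peak energy = 2.08 kW × 5 h × 31 = 322.4 kWh
Cost = 193.44 × $0.34 + 322.4 × $0.21 = $65.7696 + $67.704 = $133.47

$133.47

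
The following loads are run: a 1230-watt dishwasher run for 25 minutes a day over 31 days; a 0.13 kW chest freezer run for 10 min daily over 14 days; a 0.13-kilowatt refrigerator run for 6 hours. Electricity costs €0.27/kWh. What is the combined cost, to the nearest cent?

dishwasher: Runtime = 25 min × 31 = 775 min = 12.916666… h
dishwasher: 1.23 kW × 12.916666… h = 15.8875 kWh
chest freezer: Runtime = 10 min × 14 = 140 min = 2.333333… h
chest freezer: 0.13 kW × 2.333333… h = 0.303333… kWh
refrigerator: 0.13 kW × 6 h = 0.78 kWh
Total energy = 16.970833… kWh
Cost = 16.970833… × €0.27 = €4.58

€4.58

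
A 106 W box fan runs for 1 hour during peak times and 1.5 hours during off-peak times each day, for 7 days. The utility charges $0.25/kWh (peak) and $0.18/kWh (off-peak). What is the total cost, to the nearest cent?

Peak energy = 0.106 kW × 1 h × 7 = 0.742 kWh
Off-peak energy = 0.106 kW × 1.5 h × 7 = 1.113 kWh
Cost = 0.742 × $0.25 + 1.113 × $0.18 = $0.1855 + $0.20034 = $0.39

$0.39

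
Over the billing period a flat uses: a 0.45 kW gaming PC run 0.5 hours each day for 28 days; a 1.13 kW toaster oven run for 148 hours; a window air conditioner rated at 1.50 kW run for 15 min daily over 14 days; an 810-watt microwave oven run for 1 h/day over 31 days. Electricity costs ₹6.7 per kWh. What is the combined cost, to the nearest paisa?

₹1366.13

gaming PC: Runtime = 0.5 h/day × 28 days = 14 h
gaming PC: 0.45 kW × 14 h = 6.3 kWh
toaster oven: 1.13 kW × 148 h = 167.24 kWh
window air conditioner: Runtime = 15 min × 14 = 210 min = 3.5 h
window air conditioner: 1.5 kW × 3.5 h = 5.25 kWh
microwave oven: Runtime = 1 h/day × 31 days = 31 h
microwave oven: 0.81 kW × 31 h = 25.11 kWh
Total energy = 203.9 kWh
Cost = 203.9 × ₹6.7 = ₹1366.13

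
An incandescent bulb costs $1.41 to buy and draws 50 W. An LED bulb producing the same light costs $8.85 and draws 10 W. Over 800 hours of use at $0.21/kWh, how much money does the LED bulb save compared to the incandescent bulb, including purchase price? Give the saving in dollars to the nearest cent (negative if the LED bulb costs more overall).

incandescent bulb: $1.41 + (50/1000) kW × 800 h × $0.21 = $1.41 + $8.4 = $9.81
LED bulb: $8.85 + (10/1000) kW × 800 h × $0.21 = $8.85 + $1.68 = $10.53
Saving = $9.81 − $10.53 = −$0.72

-$0.72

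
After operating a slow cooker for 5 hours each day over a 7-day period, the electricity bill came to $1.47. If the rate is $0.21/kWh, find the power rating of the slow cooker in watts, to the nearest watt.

Energy = $1.47 ÷ $0.21/kWh = 7 kWh
Runtime = 5 h/day × 7 days = 35 h
Power = 7 kWh ÷ 35 h = 0.2 kW = 200 W

200 W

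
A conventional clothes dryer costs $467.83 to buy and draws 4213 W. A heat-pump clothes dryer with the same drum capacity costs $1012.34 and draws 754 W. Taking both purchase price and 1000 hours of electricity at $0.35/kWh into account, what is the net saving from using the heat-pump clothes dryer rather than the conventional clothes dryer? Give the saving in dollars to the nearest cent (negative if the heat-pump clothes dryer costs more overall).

$666.14

conventional clothes dryer: $467.83 + (4213/1000) kW × 1000 h × $0.35 = $467.83 + $1474.55 = $1942.38
heat-pump clothes dryer: $1012.34 + (754/1000) kW × 1000 h × $0.35 = $1012.34 + $263.9 = $1276.24
Saving = $1942.38 − $1276.24 = $666.14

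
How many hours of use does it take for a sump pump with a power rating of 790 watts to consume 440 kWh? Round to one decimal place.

Hours = 440 kWh ÷ 0.79 kW = 557.0 h

557.0 h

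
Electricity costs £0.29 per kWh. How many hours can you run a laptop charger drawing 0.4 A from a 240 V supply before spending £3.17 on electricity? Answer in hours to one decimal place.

Power = 0.4 A × 240 V = 96 W = 0.096 kW
Energy available = £3.17 ÷ £0.29/kWh = 10.931 kWh
Hours = 10.931 kWh ÷ 0.096 kW = 113.9 h

113.9 h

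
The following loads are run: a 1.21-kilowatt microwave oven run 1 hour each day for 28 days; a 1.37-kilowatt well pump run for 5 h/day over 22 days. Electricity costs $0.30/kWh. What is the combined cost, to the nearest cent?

$55.37

microwave oven: Runtime = 1 h/day × 28 days = 28 h
microwave oven: 1.21 kW × 28 h = 33.88 kWh
well pump: Runtime = 5 h/day × 22 days = 110 h
well pump: 1.37 kW × 110 h = 150.7 kWh
Total energy = 184.58 kWh
Cost = 184.58 × $0.30 = $55.37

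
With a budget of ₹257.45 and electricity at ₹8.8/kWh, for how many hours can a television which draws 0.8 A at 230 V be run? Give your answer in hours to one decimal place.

159.0 h

Power = 0.8 A × 230 V = 184 W = 0.184 kW
Energy available = ₹257.45 ÷ ₹8.8/kWh = 29.2557 kWh
Hours = 29.2557 kWh ÷ 0.184 kW = 159.0 h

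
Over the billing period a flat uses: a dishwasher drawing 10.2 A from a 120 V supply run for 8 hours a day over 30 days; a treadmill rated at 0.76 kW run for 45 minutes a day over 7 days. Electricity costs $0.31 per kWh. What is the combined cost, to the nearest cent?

dishwasher: Power = 10.2 A × 120 V = 1224 W = 1.224 kW
dishwasher: Runtime = 8 h/day × 30 days = 240 h
dishwasher: 1.224 kW × 240 h = 293.76 kWh
treadmill: Runtime = 45 min × 7 = 315 min = 5.25 h
treadmill: 0.76 kW × 5.25 h = 3.99 kWh
Total energy = 297.75 kWh
Cost = 297.75 × $0.31 = $92.30

$92.30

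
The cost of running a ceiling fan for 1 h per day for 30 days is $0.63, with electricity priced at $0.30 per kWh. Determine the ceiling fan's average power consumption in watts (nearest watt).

Energy = $0.63 ÷ $0.30/kWh = 2.1 kWh
Runtime = 1 h/day × 30 days = 30 h
Power = 2.1 kWh ÷ 30 h = 0.07 kW = 70 W

70 W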